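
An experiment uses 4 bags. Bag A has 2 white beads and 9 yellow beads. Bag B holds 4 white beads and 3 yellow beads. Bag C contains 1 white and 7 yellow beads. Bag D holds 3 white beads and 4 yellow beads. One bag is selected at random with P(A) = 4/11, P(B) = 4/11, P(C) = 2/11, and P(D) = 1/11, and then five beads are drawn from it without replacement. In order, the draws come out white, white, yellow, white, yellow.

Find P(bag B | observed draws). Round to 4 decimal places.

The likelihood of the observed sequence under each hypothesis: P(data | bag A) = (2/11)(1/10)(9/9)(0/8) = 0; P(data | bag B) = (4/7)(3/6)(3/5)(2/4)(2/3) = 2/35; P(data | bag C) = (1/8)(0/7) = 0; P(data | bag D) = (3/7)(2/6)(4/5)(1/4)(3/3) = 1/35.
Weighting by the prior gives 4/11 · 0 = 0, 4/11 · 2/35 = 8/385, 2/11 · 0 = 0, 1/11 · 1/35 = 1/385; these sum to 9/385.
By Bayes' rule, P(bag B | data) = (8/385) / (9/385) = 8/9.

0.8889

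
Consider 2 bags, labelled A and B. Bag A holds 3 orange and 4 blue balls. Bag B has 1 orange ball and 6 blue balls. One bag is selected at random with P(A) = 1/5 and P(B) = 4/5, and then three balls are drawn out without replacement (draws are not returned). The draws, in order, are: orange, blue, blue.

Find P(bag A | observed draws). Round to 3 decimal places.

0.231

Under each hypothesis, the probability of the observed sequence is: P(data | bag A) = (3/7)(4/6)(3/5) = 6/35; P(data | bag B) = (1/7)(6/6)(5/5) = 1/7.
Multiplying each by its prior: 1/5 · 6/35 = 6/175, 4/5 · 1/7 = 4/35; these sum to 26/175.
By Bayes' rule, P(bag A | data) = (6/175) / (26/175) = 3/13.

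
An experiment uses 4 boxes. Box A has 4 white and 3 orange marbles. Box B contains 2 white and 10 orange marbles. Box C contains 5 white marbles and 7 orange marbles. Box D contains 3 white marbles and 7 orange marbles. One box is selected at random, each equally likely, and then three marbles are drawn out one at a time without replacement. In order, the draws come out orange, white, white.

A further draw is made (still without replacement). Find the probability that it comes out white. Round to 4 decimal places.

The likelihood of the observed sequence under each hypothesis: P(data | box A) = (3/7)(4/6)(3/5) = 0.17143; P(data | box B) = (10/12)(2/11)(1/10) = 0.015152; P(data | box C) = (7/12)(5/11)(4/10) = 0.10606; P(data | box D) = (7/10)(3/9)(2/8) = 0.058333.
The prior-weighted likelihoods are 1/4 · 0.17143 = 0.042857, 1/4 · 0.015152 = 0.0037879, 1/4 · 0.10606 = 0.026515, 1/4 · 0.058333 = 0.014583; with total 0.087744.
The posterior is then P(box A | data) = 0.48844, P(box B | data) = 0.04317, P(box C | data) = 0.30219, P(box D | data) = 0.1662.
Averaging over the posterior, P(white next | data) = (1/2)(0.48844) + (0)(0.04317) + (1/3)(0.30219) + (1/7)(0.1662) = 0.36869.

0.3687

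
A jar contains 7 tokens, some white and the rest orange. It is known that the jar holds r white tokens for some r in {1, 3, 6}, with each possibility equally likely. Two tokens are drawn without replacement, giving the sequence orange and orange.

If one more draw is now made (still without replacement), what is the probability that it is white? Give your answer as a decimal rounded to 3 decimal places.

Under each hypothesis, the probability of the observed sequence is: P(data | r = 1) = (6/7)(5/6) = 5/7; P(data | r = 3) = (4/7)(3/6) = 2/7; P(data | r = 6) = (1/7)(0/6) = 0.
Multiplying each by its prior: 1/3 · 5/7 = 5/21, 1/3 · 2/7 = 2/21, 1/3 · 0 = 0; summing to 1/3.
Dividing through by the total gives posterior P(r = 1 | data) = 5/7, P(r = 3 | data) = 2/7, P(r = 6 | data) = 0.
The predictive probability is P(white next | data) = (1/5)(5/7) + (3/5)(2/7) = 11/35.

0.314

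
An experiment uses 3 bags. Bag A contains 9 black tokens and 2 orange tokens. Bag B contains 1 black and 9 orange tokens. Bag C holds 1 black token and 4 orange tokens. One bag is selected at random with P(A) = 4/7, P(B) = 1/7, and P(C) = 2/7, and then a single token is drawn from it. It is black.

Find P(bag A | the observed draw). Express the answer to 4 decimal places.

For each hypothesis, P(data | H) works out to: P(data | bag A) = (9/11) = 9/11; P(data | bag B) = (1/10) = 1/10; P(data | bag C) = (1/5) = 1/5.
Weighting by the prior gives 4/7 · 9/11 = 36/77, 1/7 · 1/10 = 1/70, 2/7 · 1/5 = 2/35; summing to 83/154.
So P(bag A | data) = (36/77) / (83/154) = 72/83.

0.8675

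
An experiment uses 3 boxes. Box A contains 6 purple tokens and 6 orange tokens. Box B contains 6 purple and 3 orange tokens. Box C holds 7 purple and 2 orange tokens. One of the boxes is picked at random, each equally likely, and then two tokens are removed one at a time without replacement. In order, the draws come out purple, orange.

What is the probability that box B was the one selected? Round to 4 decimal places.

0.3486

For each hypothesis, P(data | H) works out to: P(data | box A) = (6/12)(6/11) = 3/11; P(data | box B) = (6/9)(3/8) = 1/4; P(data | box C) = (7/9)(2/8) = 7/36.
Weighting by the prior gives 1/3 · 3/11 = 1/11, 1/3 · 1/4 = 1/12, 1/3 · 7/36 = 7/108; summing to 71/297.
So P(box B | data) = (1/12) / (71/297) = 99/284.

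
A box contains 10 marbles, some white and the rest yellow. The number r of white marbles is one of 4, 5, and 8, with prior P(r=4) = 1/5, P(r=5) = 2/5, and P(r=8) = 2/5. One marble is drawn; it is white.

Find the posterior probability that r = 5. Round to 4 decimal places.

0.3333

Under each hypothesis, the probability of this draw is: P(data | r = 4) = (4/10) = 2/5; P(data | r = 5) = (5/10) = 1/2; P(data | r = 8) = (8/10) = 4/5.
Multiplying each by its prior: 1/5 · 2/5 = 2/25, 2/5 · 1/2 = 1/5, 2/5 · 4/5 = 8/25; with total 3/5.
Hence P(r = 5 | data) = (1/5) / (3/5) = 1/3.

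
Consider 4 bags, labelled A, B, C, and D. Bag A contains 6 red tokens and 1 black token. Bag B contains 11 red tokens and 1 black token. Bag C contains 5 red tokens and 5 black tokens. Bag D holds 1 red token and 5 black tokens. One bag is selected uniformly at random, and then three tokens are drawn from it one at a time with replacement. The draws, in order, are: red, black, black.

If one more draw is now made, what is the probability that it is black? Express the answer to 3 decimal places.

The likelihood of the observed sequence under each hypothesis: P(data | bag A) = (6/7)(1/7)(1/7) = 0.017493; P(data | bag B) = (11/12)(1/12)(1/12) = 0.0063657; P(data | bag C) = (5/10)(5/10)(5/10) = 0.125; P(data | bag D) = (1/6)(5/6)(5/6) = 0.11574.
Multiplying each by its prior: 1/4 · 0.017493 = 0.0043732, 1/4 · 0.0063657 = 0.0015914, 1/4 · 0.125 = 0.03125, 1/4 · 0.11574 = 0.028935; these sum to 0.06615.
Dividing through by the total gives posterior P(bag A | data) = 0.06611, P(bag B | data) = 0.024058, P(bag C | data) = 0.47241, P(bag D | data) = 0.43742.
The predictive probability is P(black next | data) = (1/7)(0.06611) + (1/12)(0.024058) + (1/2)(0.47241) + (5/6)(0.43742) = 0.61217.

0.612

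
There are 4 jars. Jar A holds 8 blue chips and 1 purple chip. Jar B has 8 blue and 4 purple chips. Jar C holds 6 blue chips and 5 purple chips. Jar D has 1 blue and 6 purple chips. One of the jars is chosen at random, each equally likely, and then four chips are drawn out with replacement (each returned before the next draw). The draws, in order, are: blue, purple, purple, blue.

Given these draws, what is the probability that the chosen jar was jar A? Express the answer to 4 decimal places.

Compute the likelihood of the observed sequence for each case: P(data | jar A) = (8/9)(1/9)(1/9)(8/9) = 0.0097546; P(data | jar B) = (8/12)(4/12)(4/12)(8/12) = 0.049383; P(data | jar C) = (6/11)(5/11)(5/11)(6/11) = 0.061471; P(data | jar D) = (1/7)(6/7)(6/7)(1/7) = 0.014994.
Multiplying each by its prior: 1/4 · 0.0097546 = 0.0024387, 1/4 · 0.049383 = 0.012346, 1/4 · 0.061471 = 0.015368, 1/4 · 0.014994 = 0.0037484; these sum to 0.033901.
Hence P(jar A | data) = (0.0024387) / (0.033901) = 0.071935.

0.0719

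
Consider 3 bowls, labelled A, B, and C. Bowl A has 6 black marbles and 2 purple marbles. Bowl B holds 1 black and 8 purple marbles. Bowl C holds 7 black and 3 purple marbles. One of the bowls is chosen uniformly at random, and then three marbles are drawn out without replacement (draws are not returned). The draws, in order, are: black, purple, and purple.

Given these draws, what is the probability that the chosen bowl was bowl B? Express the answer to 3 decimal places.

0.542

The likelihood of the observed sequence under each hypothesis: P(data | bowl A) = (6/8)(2/7)(1/6) = 0.035714; P(data | bowl B) = (1/9)(8/8)(7/7) = 0.11111; P(data | bowl C) = (7/10)(3/9)(2/8) = 0.058333.
The prior-weighted likelihoods are 1/3 · 0.035714 = 0.011905, 1/3 · 0.11111 = 0.037037, 1/3 · 0.058333 = 0.019444; these sum to 0.068386.
Therefore the posterior P(bowl B | data) = (0.037037) / (0.068386) = 0.54159.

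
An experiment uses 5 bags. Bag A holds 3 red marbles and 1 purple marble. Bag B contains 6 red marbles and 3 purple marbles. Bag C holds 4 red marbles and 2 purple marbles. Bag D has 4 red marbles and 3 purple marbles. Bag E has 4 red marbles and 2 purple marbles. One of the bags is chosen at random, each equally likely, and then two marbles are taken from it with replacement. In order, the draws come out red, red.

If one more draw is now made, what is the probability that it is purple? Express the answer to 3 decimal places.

0.326

For each hypothesis, P(data | H) works out to: P(data | bag A) = (3/4)(3/4) = 0.5625; P(data | bag B) = (6/9)(6/9) = 0.44444; P(data | bag C) = (4/6)(4/6) = 0.44444; P(data | bag D) = (4/7)(4/7) = 0.32653; P(data | bag E) = (4/6)(4/6) = 0.44444.
Multiplying each by its prior: 1/5 · 0.5625 = 0.1125, 1/5 · 0.44444 = 0.088889, 1/5 · 0.44444 = 0.088889, 1/5 · 0.32653 = 0.065306, 1/5 · 0.44444 = 0.088889; summing to 0.44447.
Normalising, the posterior is P(bag A | data) = 0.25311, P(bag B | data) = 0.19999, P(bag C | data) = 0.19999, P(bag D | data) = 0.14693, P(bag E | data) = 0.19999.
Averaging over the posterior, P(purple next | data) = (1/4)(0.25311) + (1/3)(0.19999) + (1/3)(0.19999) + (3/7)(0.14693) + (1/3)(0.19999) = 0.32623.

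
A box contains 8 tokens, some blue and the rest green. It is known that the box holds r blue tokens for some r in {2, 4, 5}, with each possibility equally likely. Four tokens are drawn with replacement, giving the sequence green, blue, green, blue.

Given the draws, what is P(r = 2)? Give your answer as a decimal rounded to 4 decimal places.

0.2304

For each hypothesis, P(data | H) works out to: P(data | r = 2) = (6/8)(2/8)(6/8)(2/8) = 0.035156; P(data | r = 4) = (4/8)(4/8)(4/8)(4/8) = 0.0625; P(data | r = 5) = (3/8)(5/8)(3/8)(5/8) = 0.054932.
The prior-weighted likelihoods are 1/3 · 0.035156 = 0.011719, 1/3 · 0.0625 = 0.020833, 1/3 · 0.054932 = 0.018311; summing to 0.050863.
By Bayes' rule, P(r = 2 | data) = (0.011719) / (0.050863) = 0.2304.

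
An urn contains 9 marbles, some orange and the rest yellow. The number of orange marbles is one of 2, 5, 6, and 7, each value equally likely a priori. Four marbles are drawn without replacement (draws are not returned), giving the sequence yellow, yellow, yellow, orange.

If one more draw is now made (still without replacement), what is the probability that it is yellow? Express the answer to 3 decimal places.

For each hypothesis, P(data | H) works out to: P(data | r = 2) = (7/9)(6/8)(5/7)(2/6) = 5/36; P(data | r = 5) = (4/9)(3/8)(2/7)(5/6) = 5/126; P(data | r = 6) = (3/9)(2/8)(1/7)(6/6) = 1/84; P(data | r = 7) = (2/9)(1/8)(0/7) = 0.
Weighting by the prior gives 1/4 · 5/36 = 5/144, 1/4 · 5/126 = 5/504, 1/4 · 1/84 = 1/336, 1/4 · 0 = 0; summing to 1/21.
Dividing through by the total gives posterior P(r = 2 | data) = 35/48, P(r = 5 | data) = 5/24, P(r = 6 | data) = 1/16, P(r = 7 | data) = 0.
So P(yellow next | data) = Σ P(yellow next | H) P(H | data) = (4/5)(35/48) + (1/5)(5/24) + (0)(1/16) = 5/8.

0.625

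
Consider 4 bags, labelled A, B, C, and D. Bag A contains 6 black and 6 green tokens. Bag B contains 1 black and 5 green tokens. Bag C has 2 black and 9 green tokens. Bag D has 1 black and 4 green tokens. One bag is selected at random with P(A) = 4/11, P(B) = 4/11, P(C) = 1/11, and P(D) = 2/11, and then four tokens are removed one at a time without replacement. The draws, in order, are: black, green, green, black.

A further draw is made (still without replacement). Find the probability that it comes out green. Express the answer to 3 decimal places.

0.528

For each hypothesis, P(data | H) works out to: P(data | bag A) = (6/12)(6/11)(5/10)(5/9) = 0.075758; P(data | bag B) = (1/6)(5/5)(4/4)(0/3) = 0; P(data | bag C) = (2/11)(9/10)(8/9)(1/8) = 0.018182; P(data | bag D) = (1/5)(4/4)(3/3)(0/2) = 0.
The prior-weighted likelihoods are 4/11 · 0.075758 = 0.027548, 4/11 · 0 = 0, 1/11 · 0.018182 = 0.0016529, 2/11 · 0 = 0; with total 0.029201.
The posterior is then P(bag A | data) = 0.9434, P(bag B | data) = 0, P(bag C | data) = 0.056604, P(bag D | data) = 0.
So P(green next | data) = Σ P(green next | H) P(H | data) = (1/2)(0.9434) + (1)(0.056604) = 0.5283.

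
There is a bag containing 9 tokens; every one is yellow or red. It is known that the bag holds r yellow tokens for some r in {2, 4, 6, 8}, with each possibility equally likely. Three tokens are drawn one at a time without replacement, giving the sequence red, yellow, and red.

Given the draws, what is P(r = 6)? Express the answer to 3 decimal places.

For each hypothesis, P(data | H) works out to: P(data | r = 2) = (7/9)(2/8)(6/7) = 1/6; P(data | r = 4) = (5/9)(4/8)(4/7) = 10/63; P(data | r = 6) = (3/9)(6/8)(2/7) = 1/14; P(data | r = 8) = (1/9)(8/8)(0/7) = 0.
The prior-weighted likelihoods are 1/4 · 1/6 = 1/24, 1/4 · 10/63 = 5/126, 1/4 · 1/14 = 1/56, 1/4 · 0 = 0; with total 25/252.
Hence P(r = 6 | data) = (1/56) / (25/252) = 9/50.

0.180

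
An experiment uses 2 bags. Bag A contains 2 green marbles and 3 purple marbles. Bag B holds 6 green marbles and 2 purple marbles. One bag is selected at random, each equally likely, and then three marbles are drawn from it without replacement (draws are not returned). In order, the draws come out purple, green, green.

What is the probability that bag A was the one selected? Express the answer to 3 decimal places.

0.359

The likelihood of the observed sequence under each hypothesis: P(data | bag A) = (3/5)(2/4)(1/3) = 1/10; P(data | bag B) = (2/8)(6/7)(5/6) = 5/28.
Weighting by the prior gives 1/2 · 1/10 = 1/20, 1/2 · 5/28 = 5/56; with total 39/280.
Therefore the posterior P(bag A | data) = (1/20) / (39/280) = 14/39.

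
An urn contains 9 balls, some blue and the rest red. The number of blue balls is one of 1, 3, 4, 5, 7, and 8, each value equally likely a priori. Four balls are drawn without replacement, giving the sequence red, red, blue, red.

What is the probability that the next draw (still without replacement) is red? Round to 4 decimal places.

0.6364

Compute the likelihood of the observed sequence for each case: P(data | r = 1) = (8/9)(7/8)(1/7)(6/6) = 1/9; P(data | r = 3) = (6/9)(5/8)(3/7)(4/6) = 5/42; P(data | r = 4) = (5/9)(4/8)(4/7)(3/6) = 5/63; P(data | r = 5) = (4/9)(3/8)(5/7)(2/6) = 5/126; P(data | r = 7) = (2/9)(1/8)(7/7)(0/6) = 0; P(data | r = 8) = (1/9)(0/8) = 0.
Weighting by the prior gives 1/6 · 1/9 = 1/54, 1/6 · 5/42 = 5/252, 1/6 · 5/63 = 5/378, 1/6 · 5/126 = 5/756, 1/6 · 0 = 0, 1/6 · 0 = 0; these sum to 11/189.
Normalising, the posterior is P(r = 1 | data) = 7/22, P(r = 3 | data) = 15/44, P(r = 4 | data) = 5/22, P(r = 5 | data) = 5/44, P(r = 7 | data) = 0, P(r = 8 | data) = 0.
Averaging over the posterior, P(red next | data) = (1)(7/22) + (3/5)(15/44) + (2/5)(5/22) + (1/5)(5/44) = 7/11.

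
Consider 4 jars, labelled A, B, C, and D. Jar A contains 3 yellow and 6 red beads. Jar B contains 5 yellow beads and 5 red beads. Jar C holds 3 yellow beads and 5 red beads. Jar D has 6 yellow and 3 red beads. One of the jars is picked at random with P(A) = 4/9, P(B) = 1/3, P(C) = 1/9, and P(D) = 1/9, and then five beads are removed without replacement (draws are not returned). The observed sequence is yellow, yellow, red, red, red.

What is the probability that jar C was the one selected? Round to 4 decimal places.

The likelihood of the observed sequence under each hypothesis: P(data | jar A) = (3/9)(2/8)(6/7)(5/6)(4/5) = 1/21; P(data | jar B) = (5/10)(4/9)(5/8)(4/7)(3/6) = 5/126; P(data | jar C) = (3/8)(2/7)(5/6)(4/5)(3/4) = 3/56; P(data | jar D) = (6/9)(5/8)(3/7)(2/6)(1/5) = 1/84.
The prior-weighted likelihoods are 4/9 · 1/21 = 4/189, 1/3 · 5/126 = 5/378, 1/9 · 3/56 = 1/168, 1/9 · 1/84 = 1/756; with total 1/24.
Hence P(jar C | data) = (1/168) / (1/24) = 1/7.

0.1429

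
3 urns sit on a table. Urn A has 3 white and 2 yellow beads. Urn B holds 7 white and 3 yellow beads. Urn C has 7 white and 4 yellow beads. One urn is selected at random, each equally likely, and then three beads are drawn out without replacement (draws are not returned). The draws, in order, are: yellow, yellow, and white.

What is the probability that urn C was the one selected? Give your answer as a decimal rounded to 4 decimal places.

0.3489

For each hypothesis, P(data | H) works out to: P(data | urn A) = (2/5)(1/4)(3/3) = 0.1; P(data | urn B) = (3/10)(2/9)(7/8) = 0.058333; P(data | urn C) = (4/11)(3/10)(7/9) = 0.084848.
Multiplying each by its prior: 1/3 · 0.1 = 0.033333, 1/3 · 0.058333 = 0.019444, 1/3 · 0.084848 = 0.028283; summing to 0.081061.
So P(urn C | data) = (0.028283) / (0.081061) = 0.34891.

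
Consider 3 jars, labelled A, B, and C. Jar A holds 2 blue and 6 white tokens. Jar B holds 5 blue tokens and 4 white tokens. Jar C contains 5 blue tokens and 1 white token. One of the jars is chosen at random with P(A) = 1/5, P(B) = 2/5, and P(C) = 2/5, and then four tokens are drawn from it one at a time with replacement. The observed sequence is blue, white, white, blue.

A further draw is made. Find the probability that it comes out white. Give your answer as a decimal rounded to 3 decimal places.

0.445

The likelihood of the observed sequence under each hypothesis: P(data | jar A) = (2/8)(6/8)(6/8)(2/8) = 0.035156; P(data | jar B) = (5/9)(4/9)(4/9)(5/9) = 0.060966; P(data | jar C) = (5/6)(1/6)(1/6)(5/6) = 0.01929.
Weighting by the prior gives 1/5 · 0.035156 = 0.0070313, 2/5 · 0.060966 = 0.024387, 2/5 · 0.01929 = 0.007716; summing to 0.039134.
Dividing through by the total gives posterior P(jar A | data) = 0.17967, P(jar B | data) = 0.62316, P(jar C | data) = 0.19717.
The predictive probability is P(white next | data) = (3/4)(0.17967) + (4/9)(0.62316) + (1/6)(0.19717) = 0.44457.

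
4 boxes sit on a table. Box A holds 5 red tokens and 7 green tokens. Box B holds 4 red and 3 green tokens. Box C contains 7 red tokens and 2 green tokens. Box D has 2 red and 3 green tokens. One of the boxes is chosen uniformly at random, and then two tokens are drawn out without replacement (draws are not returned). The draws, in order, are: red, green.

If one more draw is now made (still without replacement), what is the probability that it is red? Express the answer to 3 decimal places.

Under each hypothesis, the probability of the observed sequence is: P(data | box A) = (5/12)(7/11) = 0.26515; P(data | box B) = (4/7)(3/6) = 0.28571; P(data | box C) = (7/9)(2/8) = 0.19444; P(data | box D) = (2/5)(3/4) = 0.3.
Multiplying each by its prior: 1/4 · 0.26515 = 0.066288, 1/4 · 0.28571 = 0.071429, 1/4 · 0.19444 = 0.048611, 1/4 · 0.3 = 0.075; these sum to 0.26133.
Dividing through by the total gives posterior P(box A | data) = 0.25366, P(box B | data) = 0.27333, P(box C | data) = 0.18602, P(box D | data) = 0.287.
So P(red next | data) = Σ P(red next | H) P(H | data) = (2/5)(0.25366) + (3/5)(0.27333) + (6/7)(0.18602) + (1/3)(0.287) = 0.52057.

0.521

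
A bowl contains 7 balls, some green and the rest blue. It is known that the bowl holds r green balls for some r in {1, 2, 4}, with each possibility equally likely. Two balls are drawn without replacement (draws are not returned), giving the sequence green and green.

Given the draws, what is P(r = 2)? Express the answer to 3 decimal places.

0.143

Under each hypothesis, the probability of the observed sequence is: P(data | r = 1) = (1/7)(0/6) = 0; P(data | r = 2) = (2/7)(1/6) = 1/21; P(data | r = 4) = (4/7)(3/6) = 2/7.
Multiplying each by its prior: 1/3 · 0 = 0, 1/3 · 1/21 = 1/63, 1/3 · 2/7 = 2/21; with total 1/9.
Hence P(r = 2 | data) = (1/63) / (1/9) = 1/7.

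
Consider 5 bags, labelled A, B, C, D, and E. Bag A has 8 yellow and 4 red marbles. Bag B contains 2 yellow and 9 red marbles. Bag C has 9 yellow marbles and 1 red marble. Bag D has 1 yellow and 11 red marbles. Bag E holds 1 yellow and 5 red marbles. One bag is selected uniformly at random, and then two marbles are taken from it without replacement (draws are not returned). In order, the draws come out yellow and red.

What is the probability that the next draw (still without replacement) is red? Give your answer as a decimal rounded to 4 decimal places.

0.6192

The likelihood of the observed sequence under each hypothesis: P(data | bag A) = (8/12)(4/11) = 0.24242; P(data | bag B) = (2/11)(9/10) = 0.16364; P(data | bag C) = (9/10)(1/9) = 0.1; P(data | bag D) = (1/12)(11/11) = 0.083333; P(data | bag E) = (1/6)(5/5) = 0.16667.
Weighting by the prior gives 1/5 · 0.24242 = 0.048485, 1/5 · 0.16364 = 0.032727, 1/5 · 0.1 = 0.02, 1/5 · 0.083333 = 0.016667, 1/5 · 0.16667 = 0.033333; summing to 0.15121.
The posterior is then P(bag A | data) = 0.32064, P(bag B | data) = 0.21643, P(bag C | data) = 0.13226, P(bag D | data) = 0.11022, P(bag E | data) = 0.22044.
Averaging over the posterior, P(red next | data) = (3/10)(0.32064) + (8/9)(0.21643) + (0)(0.13226) + (1)(0.11022) + (1)(0.22044) = 0.61924.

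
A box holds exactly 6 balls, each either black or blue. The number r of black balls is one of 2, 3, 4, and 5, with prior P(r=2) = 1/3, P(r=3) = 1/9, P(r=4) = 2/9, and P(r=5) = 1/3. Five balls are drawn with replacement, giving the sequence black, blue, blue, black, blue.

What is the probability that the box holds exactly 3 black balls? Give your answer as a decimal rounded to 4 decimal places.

0.1811

For each hypothesis, P(data | H) works out to: P(data | r = 2) = (2/6)(4/6)(4/6)(2/6)(4/6) = 0.032922; P(data | r = 3) = (3/6)(3/6)(3/6)(3/6)(3/6) = 0.03125; P(data | r = 4) = (4/6)(2/6)(2/6)(4/6)(2/6) = 0.016461; P(data | r = 5) = (5/6)(1/6)(1/6)(5/6)(1/6) = 0.003215.
Multiplying each by its prior: 1/3 · 0.032922 = 0.010974, 1/9 · 0.03125 = 0.0034722, 2/9 · 0.016461 = 0.003658, 1/3 · 0.003215 = 0.0010717; summing to 0.019176.
Therefore the posterior P(r = 3 | data) = (0.0034722) / (0.019176) = 0.18107.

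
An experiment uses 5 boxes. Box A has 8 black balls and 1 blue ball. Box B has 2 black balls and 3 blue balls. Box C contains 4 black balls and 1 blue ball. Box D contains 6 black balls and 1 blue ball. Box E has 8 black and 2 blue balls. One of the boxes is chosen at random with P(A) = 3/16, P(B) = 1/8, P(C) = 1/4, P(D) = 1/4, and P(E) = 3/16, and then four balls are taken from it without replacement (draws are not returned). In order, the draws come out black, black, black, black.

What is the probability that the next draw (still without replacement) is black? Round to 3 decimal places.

The likelihood of the observed sequence under each hypothesis: P(data | box A) = (8/9)(7/8)(6/7)(5/6) = 5/9; P(data | box B) = (2/5)(1/4)(0/3) = 0; P(data | box C) = (4/5)(3/4)(2/3)(1/2) = 1/5; P(data | box D) = (6/7)(5/6)(4/5)(3/4) = 3/7; P(data | box E) = (8/10)(7/9)(6/8)(5/7) = 1/3.
Multiplying each by its prior: 3/16 · 5/9 = 5/48, 1/8 · 0 = 0, 1/4 · 1/5 = 1/20, 1/4 · 3/7 = 3/28, 3/16 · 1/3 = 1/16; with total 34/105.
Dividing through by the total gives posterior P(box A | data) = 175/544, P(box B | data) = 0, P(box C | data) = 21/136, P(box D | data) = 45/136, P(box E | data) = 105/544.
Averaging over the posterior, P(black next | data) = (4/5)(175/544) + (0)(21/136) + (2/3)(45/136) + (2/3)(105/544) = 165/272.

0.607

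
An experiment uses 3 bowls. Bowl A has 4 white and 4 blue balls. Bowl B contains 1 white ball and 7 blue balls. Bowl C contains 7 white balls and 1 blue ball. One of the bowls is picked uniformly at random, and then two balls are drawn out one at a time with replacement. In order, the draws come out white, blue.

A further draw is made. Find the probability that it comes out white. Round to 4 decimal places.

The likelihood of the observed sequence under each hypothesis: P(data | bowl A) = (4/8)(4/8) = 1/4; P(data | bowl B) = (1/8)(7/8) = 7/64; P(data | bowl C) = (7/8)(1/8) = 7/64.
Multiplying each by its prior: 1/3 · 1/4 = 1/12, 1/3 · 7/64 = 7/192, 1/3 · 7/64 = 7/192; these sum to 5/32.
Normalising, the posterior is P(bowl A | data) = 8/15, P(bowl B | data) = 7/30, P(bowl C | data) = 7/30.
The predictive probability is P(white next | data) = (1/2)(8/15) + (1/8)(7/30) + (7/8)(7/30) = 1/2.

0.5000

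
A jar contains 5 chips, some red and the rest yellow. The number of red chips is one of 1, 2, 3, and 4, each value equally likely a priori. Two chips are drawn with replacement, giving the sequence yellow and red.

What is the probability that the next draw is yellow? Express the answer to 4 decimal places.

For each hypothesis, P(data | H) works out to: P(data | r = 1) = (4/5)(1/5) = 4/25; P(data | r = 2) = (3/5)(2/5) = 6/25; P(data | r = 3) = (2/5)(3/5) = 6/25; P(data | r = 4) = (1/5)(4/5) = 4/25.
Multiplying each by its prior: 1/4 · 4/25 = 1/25, 1/4 · 6/25 = 3/50, 1/4 · 6/25 = 3/50, 1/4 · 4/25 = 1/25; these sum to 1/5.
The posterior is then P(r = 1 | data) = 1/5, P(r = 2 | data) = 3/10, P(r = 3 | data) = 3/10, P(r = 4 | data) = 1/5.
So P(yellow next | data) = Σ P(yellow next | H) P(H | data) = (4/5)(1/5) + (3/5)(3/10) + (2/5)(3/10) + (1/5)(1/5) = 1/2.

0.5000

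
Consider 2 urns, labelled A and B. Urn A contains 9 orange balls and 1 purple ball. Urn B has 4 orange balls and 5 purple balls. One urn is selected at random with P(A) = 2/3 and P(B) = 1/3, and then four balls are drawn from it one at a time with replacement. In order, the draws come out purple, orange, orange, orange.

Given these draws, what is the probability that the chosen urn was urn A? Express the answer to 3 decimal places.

Compute the likelihood of the observed sequence for each case: P(data | urn A) = (1/10)(9/10)(9/10)(9/10) = 0.0729; P(data | urn B) = (5/9)(4/9)(4/9)(4/9) = 0.048773.
Weighting by the prior gives 2/3 · 0.0729 = 0.0486, 1/3 · 0.048773 = 0.016258; summing to 0.064858.
By Bayes' rule, P(urn A | data) = (0.0486) / (0.064858) = 0.74933.

0.749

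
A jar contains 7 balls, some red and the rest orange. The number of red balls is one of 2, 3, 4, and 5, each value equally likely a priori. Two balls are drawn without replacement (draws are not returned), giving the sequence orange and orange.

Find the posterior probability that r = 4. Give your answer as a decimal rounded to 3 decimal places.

0.150

Compute the likelihood of the observed sequence for each case: P(data | r = 2) = (5/7)(4/6) = 10/21; P(data | r = 3) = (4/7)(3/6) = 2/7; P(data | r = 4) = (3/7)(2/6) = 1/7; P(data | r = 5) = (2/7)(1/6) = 1/21.
Multiplying each by its prior: 1/4 · 10/21 = 5/42, 1/4 · 2/7 = 1/14, 1/4 · 1/7 = 1/28, 1/4 · 1/21 = 1/84; summing to 5/21.
Hence P(r = 4 | data) = (1/28) / (5/21) = 3/20.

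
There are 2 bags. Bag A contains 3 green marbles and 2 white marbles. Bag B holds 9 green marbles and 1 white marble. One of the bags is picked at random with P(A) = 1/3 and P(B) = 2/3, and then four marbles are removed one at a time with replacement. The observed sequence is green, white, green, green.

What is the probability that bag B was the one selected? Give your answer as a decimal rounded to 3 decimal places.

0.628

Compute the likelihood of the observed sequence for each case: P(data | bag A) = (3/5)(2/5)(3/5)(3/5) = 0.0864; P(data | bag B) = (9/10)(1/10)(9/10)(9/10) = 0.0729.
The prior-weighted likelihoods are 1/3 · 0.0864 = 0.0288, 2/3 · 0.0729 = 0.0486; summing to 0.0774.
Therefore the posterior P(bag B | data) = (0.0486) / (0.0774) = 0.62791.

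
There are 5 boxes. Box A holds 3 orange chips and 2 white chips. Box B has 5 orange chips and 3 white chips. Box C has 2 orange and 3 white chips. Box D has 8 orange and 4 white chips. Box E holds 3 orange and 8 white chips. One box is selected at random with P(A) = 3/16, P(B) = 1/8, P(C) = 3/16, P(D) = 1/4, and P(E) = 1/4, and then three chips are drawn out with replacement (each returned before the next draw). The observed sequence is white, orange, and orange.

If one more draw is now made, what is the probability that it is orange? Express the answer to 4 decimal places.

Under each hypothesis, the probability of the observed sequence is: P(data | box A) = (2/5)(3/5)(3/5) = 0.144; P(data | box B) = (3/8)(5/8)(5/8) = 0.14648; P(data | box C) = (3/5)(2/5)(2/5) = 0.096; P(data | box D) = (4/12)(8/12)(8/12) = 0.14815; P(data | box E) = (8/11)(3/11)(3/11) = 0.054095.
Weighting by the prior gives 3/16 · 0.144 = 0.027, 1/8 · 0.14648 = 0.018311, 3/16 · 0.096 = 0.018, 1/4 · 0.14815 = 0.037037, 1/4 · 0.054095 = 0.013524; with total 0.11387.
The posterior is then P(box A | data) = 0.23711, P(box B | data) = 0.1608, P(box C | data) = 0.15807, P(box D | data) = 0.32525, P(box E | data) = 0.11876.
Averaging over the posterior, P(orange next | data) = (3/5)(0.23711) + (5/8)(0.1608) + (2/5)(0.15807) + (2/3)(0.32525) + (3/11)(0.11876) = 0.55522.

0.5552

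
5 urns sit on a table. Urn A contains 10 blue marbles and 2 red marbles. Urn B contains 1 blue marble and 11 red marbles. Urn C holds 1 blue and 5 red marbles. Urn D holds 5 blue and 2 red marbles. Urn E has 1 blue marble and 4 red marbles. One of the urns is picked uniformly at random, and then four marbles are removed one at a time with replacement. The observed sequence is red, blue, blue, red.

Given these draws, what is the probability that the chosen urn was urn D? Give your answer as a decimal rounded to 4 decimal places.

Compute the likelihood of the observed sequence for each case: P(data | urn A) = (2/12)(10/12)(10/12)(2/12) = 0.01929; P(data | urn B) = (11/12)(1/12)(1/12)(11/12) = 0.0058353; P(data | urn C) = (5/6)(1/6)(1/6)(5/6) = 0.01929; P(data | urn D) = (2/7)(5/7)(5/7)(2/7) = 0.041649; P(data | urn E) = (4/5)(1/5)(1/5)(4/5) = 0.0256.
Weighting by the prior gives 1/5 · 0.01929 = 0.003858, 1/5 · 0.0058353 = 0.0011671, 1/5 · 0.01929 = 0.003858, 1/5 · 0.041649 = 0.0083299, 1/5 · 0.0256 = 0.00512; with total 0.022333.
By Bayes' rule, P(urn D | data) = (0.0083299) / (0.022333) = 0.37299.

0.3730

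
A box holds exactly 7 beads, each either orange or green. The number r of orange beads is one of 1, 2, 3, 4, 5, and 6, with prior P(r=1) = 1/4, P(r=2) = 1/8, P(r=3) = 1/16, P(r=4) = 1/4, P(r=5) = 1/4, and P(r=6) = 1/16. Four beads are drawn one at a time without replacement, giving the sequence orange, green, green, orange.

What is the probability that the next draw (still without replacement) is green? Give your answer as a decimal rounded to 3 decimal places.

Under each hypothesis, the probability of the observed sequence is: P(data | r = 1) = (1/7)(6/6)(5/5)(0/4) = 0; P(data | r = 2) = (2/7)(5/6)(4/5)(1/4) = 1/21; P(data | r = 3) = (3/7)(4/6)(3/5)(2/4) = 3/35; P(data | r = 4) = (4/7)(3/6)(2/5)(3/4) = 3/35; P(data | r = 5) = (5/7)(2/6)(1/5)(4/4) = 1/21; P(data | r = 6) = (6/7)(1/6)(0/5) = 0.
Multiplying each by its prior: 1/4 · 0 = 0, 1/8 · 1/21 = 1/168, 1/16 · 3/35 = 3/560, 1/4 · 3/35 = 3/140, 1/4 · 1/21 = 1/84, 1/16 · 0 = 0; with total 5/112.
The posterior is then P(r = 1 | data) = 0, P(r = 2 | data) = 2/15, P(r = 3 | data) = 3/25, P(r = 4 | data) = 12/25, P(r = 5 | data) = 4/15, P(r = 6 | data) = 0.
The predictive probability is P(green next | data) = (1)(2/15) + (2/3)(3/25) + (1/3)(12/25) + (0)(4/15) = 28/75.

0.373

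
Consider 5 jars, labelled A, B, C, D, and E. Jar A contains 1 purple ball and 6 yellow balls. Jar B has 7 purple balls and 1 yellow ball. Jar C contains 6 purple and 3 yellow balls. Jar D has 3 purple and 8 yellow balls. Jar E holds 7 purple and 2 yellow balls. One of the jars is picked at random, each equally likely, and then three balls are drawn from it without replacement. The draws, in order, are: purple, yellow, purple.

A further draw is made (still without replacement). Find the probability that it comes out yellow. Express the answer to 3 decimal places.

Under each hypothesis, the probability of the observed sequence is: P(data | jar A) = (1/7)(6/6)(0/5) = 0; P(data | jar B) = (7/8)(1/7)(6/6) = 0.125; P(data | jar C) = (6/9)(3/8)(5/7) = 0.17857; P(data | jar D) = (3/11)(8/10)(2/9) = 0.048485; P(data | jar E) = (7/9)(2/8)(6/7) = 0.16667.
Multiplying each by its prior: 1/5 · 0 = 0, 1/5 · 0.125 = 0.025, 1/5 · 0.17857 = 0.035714, 1/5 · 0.048485 = 0.009697, 1/5 · 0.16667 = 0.033333; these sum to 0.10374.
Dividing through by the total gives posterior P(jar A | data) = 0, P(jar B | data) = 0.24098, P(jar C | data) = 0.34425, P(jar D | data) = 0.09347, P(jar E | data) = 0.3213.
The predictive probability is P(yellow next | data) = (0)(0.24098) + (1/3)(0.34425) + (7/8)(0.09347) + (1/6)(0.3213) = 0.25009.

0.250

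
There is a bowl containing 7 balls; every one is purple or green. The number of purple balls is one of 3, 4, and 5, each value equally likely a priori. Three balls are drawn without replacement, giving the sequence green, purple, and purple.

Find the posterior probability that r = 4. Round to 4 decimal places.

0.3600

Compute the likelihood of the observed sequence for each case: P(data | r = 3) = (4/7)(3/6)(2/5) = 4/35; P(data | r = 4) = (3/7)(4/6)(3/5) = 6/35; P(data | r = 5) = (2/7)(5/6)(4/5) = 4/21.
The prior-weighted likelihoods are 1/3 · 4/35 = 4/105, 1/3 · 6/35 = 2/35, 1/3 · 4/21 = 4/63; summing to 10/63.
Therefore the posterior P(r = 4 | data) = (2/35) / (10/63) = 9/25.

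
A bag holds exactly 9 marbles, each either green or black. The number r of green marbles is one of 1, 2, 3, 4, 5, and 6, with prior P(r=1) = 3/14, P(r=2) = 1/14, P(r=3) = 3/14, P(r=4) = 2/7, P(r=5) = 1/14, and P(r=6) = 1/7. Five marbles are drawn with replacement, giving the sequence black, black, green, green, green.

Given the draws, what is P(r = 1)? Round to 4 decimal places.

0.0122

Under each hypothesis, the probability of the observed sequence is: P(data | r = 1) = (8/9)(8/9)(1/9)(1/9)(1/9) = 0.0010838; P(data | r = 2) = (7/9)(7/9)(2/9)(2/9)(2/9) = 0.0066386; P(data | r = 3) = (6/9)(6/9)(3/9)(3/9)(3/9) = 0.016461; P(data | r = 4) = (5/9)(5/9)(4/9)(4/9)(4/9) = 0.027096; P(data | r = 5) = (4/9)(4/9)(5/9)(5/9)(5/9) = 0.03387; P(data | r = 6) = (3/9)(3/9)(6/9)(6/9)(6/9) = 0.032922.
Multiplying each by its prior: 3/14 · 0.0010838 = 0.00023225, 1/14 · 0.0066386 = 0.00047418, 3/14 · 0.016461 = 0.0035273, 2/7 · 0.027096 = 0.0077418, 1/14 · 0.03387 = 0.0024193, 1/7 · 0.032922 = 0.0047031; summing to 0.019098.
Hence P(r = 1 | data) = (0.00023225) / (0.019098) = 0.012161.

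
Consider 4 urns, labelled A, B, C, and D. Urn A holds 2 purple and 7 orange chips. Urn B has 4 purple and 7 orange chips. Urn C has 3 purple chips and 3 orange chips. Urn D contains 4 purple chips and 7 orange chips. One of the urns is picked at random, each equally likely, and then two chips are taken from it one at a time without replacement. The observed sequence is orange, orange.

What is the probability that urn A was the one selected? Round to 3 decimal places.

0.377

Compute the likelihood of the observed sequence for each case: P(data | urn A) = (7/9)(6/8) = 0.58333; P(data | urn B) = (7/11)(6/10) = 0.38182; P(data | urn C) = (3/6)(2/5) = 0.2; P(data | urn D) = (7/11)(6/10) = 0.38182.
The prior-weighted likelihoods are 1/4 · 0.58333 = 0.14583, 1/4 · 0.38182 = 0.095455, 1/4 · 0.2 = 0.05, 1/4 · 0.38182 = 0.095455; summing to 0.38674.
So P(urn A | data) = (0.14583) / (0.38674) = 0.37708.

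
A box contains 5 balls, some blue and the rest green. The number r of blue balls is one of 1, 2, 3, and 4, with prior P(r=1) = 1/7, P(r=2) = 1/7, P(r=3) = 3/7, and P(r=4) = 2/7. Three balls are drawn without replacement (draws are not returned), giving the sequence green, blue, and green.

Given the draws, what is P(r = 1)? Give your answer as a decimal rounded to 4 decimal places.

For each hypothesis, P(data | H) works out to: P(data | r = 1) = (4/5)(1/4)(3/3) = 1/5; P(data | r = 2) = (3/5)(2/4)(2/3) = 1/5; P(data | r = 3) = (2/5)(3/4)(1/3) = 1/10; P(data | r = 4) = (1/5)(4/4)(0/3) = 0.
Multiplying each by its prior: 1/7 · 1/5 = 1/35, 1/7 · 1/5 = 1/35, 3/7 · 1/10 = 3/70, 2/7 · 0 = 0; these sum to 1/10.
By Bayes' rule, P(r = 1 | data) = (1/35) / (1/10) = 2/7.

0.2857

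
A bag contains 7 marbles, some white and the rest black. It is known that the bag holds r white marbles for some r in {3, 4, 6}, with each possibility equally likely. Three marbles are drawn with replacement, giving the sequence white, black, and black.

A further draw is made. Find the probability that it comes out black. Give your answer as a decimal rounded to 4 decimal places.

Compute the likelihood of the observed sequence for each case: P(data | r = 3) = (3/7)(4/7)(4/7) = 48/343; P(data | r = 4) = (4/7)(3/7)(3/7) = 36/343; P(data | r = 6) = (6/7)(1/7)(1/7) = 6/343.
The prior-weighted likelihoods are 1/3 · 48/343 = 16/343, 1/3 · 36/343 = 12/343, 1/3 · 6/343 = 2/343; summing to 30/343.
Dividing through by the total gives posterior P(r = 3 | data) = 8/15, P(r = 4 | data) = 2/5, P(r = 6 | data) = 1/15.
So P(black next | data) = Σ P(black next | H) P(H | data) = (4/7)(8/15) + (3/7)(2/5) + (1/7)(1/15) = 17/35.

0.4857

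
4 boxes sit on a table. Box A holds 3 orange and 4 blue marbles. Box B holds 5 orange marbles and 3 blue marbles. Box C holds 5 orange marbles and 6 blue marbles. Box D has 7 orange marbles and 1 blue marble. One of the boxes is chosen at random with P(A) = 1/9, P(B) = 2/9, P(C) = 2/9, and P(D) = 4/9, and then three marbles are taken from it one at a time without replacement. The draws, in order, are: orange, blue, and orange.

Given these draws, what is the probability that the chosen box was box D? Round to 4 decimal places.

0.4119

For each hypothesis, P(data | H) works out to: P(data | box A) = (3/7)(4/6)(2/5) = 0.11429; P(data | box B) = (5/8)(3/7)(4/6) = 0.17857; P(data | box C) = (5/11)(6/10)(4/9) = 0.12121; P(data | box D) = (7/8)(1/7)(6/6) = 0.125.
The prior-weighted likelihoods are 1/9 · 0.11429 = 0.012698, 2/9 · 0.17857 = 0.039683, 2/9 · 0.12121 = 0.026936, 4/9 · 0.125 = 0.055556; with total 0.13487.
So P(box D | data) = (0.055556) / (0.13487) = 0.41191.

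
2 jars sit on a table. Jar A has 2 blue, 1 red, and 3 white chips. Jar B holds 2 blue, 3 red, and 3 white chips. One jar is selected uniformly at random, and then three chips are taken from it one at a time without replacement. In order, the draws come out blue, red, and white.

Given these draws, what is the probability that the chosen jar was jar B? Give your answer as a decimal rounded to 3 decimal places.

Under each hypothesis, the probability of the observed sequence is: P(data | jar A) = (2/6)(1/5)(3/4) = 1/20; P(data | jar B) = (2/8)(3/7)(3/6) = 3/56.
Multiplying each by its prior: 1/2 · 1/20 = 1/40, 1/2 · 3/56 = 3/112; summing to 29/560.
So P(jar B | data) = (3/112) / (29/560) = 15/29.

0.517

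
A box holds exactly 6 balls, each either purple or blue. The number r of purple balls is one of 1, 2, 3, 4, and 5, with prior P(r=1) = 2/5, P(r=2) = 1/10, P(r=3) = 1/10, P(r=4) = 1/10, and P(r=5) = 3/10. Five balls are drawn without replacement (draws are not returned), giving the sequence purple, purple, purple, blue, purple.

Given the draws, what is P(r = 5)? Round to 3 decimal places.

Under each hypothesis, the probability of the observed sequence is: P(data | r = 1) = (1/6)(0/5) = 0; P(data | r = 2) = (2/6)(1/5)(0/4) = 0; P(data | r = 3) = (3/6)(2/5)(1/4)(3/3)(0/2) = 0; P(data | r = 4) = (4/6)(3/5)(2/4)(2/3)(1/2) = 1/15; P(data | r = 5) = (5/6)(4/5)(3/4)(1/3)(2/2) = 1/6.
Weighting by the prior gives 2/5 · 0 = 0, 1/10 · 0 = 0, 1/10 · 0 = 0, 1/10 · 1/15 = 1/150, 3/10 · 1/6 = 1/20; these sum to 17/300.
So P(r = 5 | data) = (1/20) / (17/300) = 15/17.

0.882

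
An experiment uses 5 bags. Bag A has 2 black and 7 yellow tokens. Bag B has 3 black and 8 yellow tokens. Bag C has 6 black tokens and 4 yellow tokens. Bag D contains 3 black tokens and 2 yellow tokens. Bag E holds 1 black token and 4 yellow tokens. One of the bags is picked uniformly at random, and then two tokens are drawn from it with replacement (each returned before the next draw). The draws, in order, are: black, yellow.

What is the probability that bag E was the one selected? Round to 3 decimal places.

0.158

For each hypothesis, P(data | H) works out to: P(data | bag A) = (2/9)(7/9) = 0.17284; P(data | bag B) = (3/11)(8/11) = 0.19835; P(data | bag C) = (6/10)(4/10) = 0.24; P(data | bag D) = (3/5)(2/5) = 0.24; P(data | bag E) = (1/5)(4/5) = 0.16.
Weighting by the prior gives 1/5 · 0.17284 = 0.034568, 1/5 · 0.19835 = 0.039669, 1/5 · 0.24 = 0.048, 1/5 · 0.24 = 0.048, 1/5 · 0.16 = 0.032; with total 0.20224.
By Bayes' rule, P(bag E | data) = (0.032) / (0.20224) = 0.15823.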